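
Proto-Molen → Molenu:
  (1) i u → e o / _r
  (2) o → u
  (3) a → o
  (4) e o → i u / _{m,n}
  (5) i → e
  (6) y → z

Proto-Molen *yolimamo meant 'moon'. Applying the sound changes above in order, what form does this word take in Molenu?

zulemumu

Molenu: start from *yolimamo.
  rule 1: no change — yolimamo
  rule 2 (vowel merger): yolimamo → yulimamu
  rule 3 (vowel merger): yulimamu → yulimomu
  rule 4 (pre-nasal raising): yulimomu → yulimumu
  rule 5 (vowel merger): yulimumu → yulemumu
  rule 6 (unconditioned shift): yulemumu → zulemumu
  ⇒ Molenu zulemumu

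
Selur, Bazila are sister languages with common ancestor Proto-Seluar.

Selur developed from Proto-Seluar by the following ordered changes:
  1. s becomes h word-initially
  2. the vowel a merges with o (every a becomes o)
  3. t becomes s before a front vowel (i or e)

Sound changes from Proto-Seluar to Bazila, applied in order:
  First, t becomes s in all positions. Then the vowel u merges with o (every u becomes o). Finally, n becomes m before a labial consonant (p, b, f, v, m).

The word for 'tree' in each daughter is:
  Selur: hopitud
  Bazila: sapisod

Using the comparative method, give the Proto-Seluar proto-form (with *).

*sapitud

Position 1: Selur has h, Bazila has s. Taking the neighbouring segments as reconstructed: Selur h could go back to *s or *h; Bazila s could go back to *t or *s — the one source consistent with every daughter is *s.
Position 2: Selur has o, Bazila has a. Bazila preserves a here (none of its changes turn any other segment into a), so the proto-segment is *a.
Continuing position by position gives *sapitud; check it forward:
Selur: *sapitud > hapitud > hopitud  (by debuccalisation, vowel merger)
Bazila: *sapitud
  sapitud → sapisud   [unconditioned shift]
  sapisud → sapisod   [vowel merger]
  sapisod (rule 3 does not apply)
  giving Bazila sapisod.
*sapitud is the unique common source.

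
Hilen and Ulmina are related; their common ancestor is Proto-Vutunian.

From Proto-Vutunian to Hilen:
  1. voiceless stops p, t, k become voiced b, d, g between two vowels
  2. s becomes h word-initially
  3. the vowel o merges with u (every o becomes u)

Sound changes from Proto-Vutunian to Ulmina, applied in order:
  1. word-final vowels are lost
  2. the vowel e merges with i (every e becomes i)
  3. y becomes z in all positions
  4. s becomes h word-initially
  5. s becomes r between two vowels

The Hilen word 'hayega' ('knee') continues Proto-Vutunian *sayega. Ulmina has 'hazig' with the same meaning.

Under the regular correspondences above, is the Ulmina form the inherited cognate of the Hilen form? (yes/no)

yes

Derive the expected Ulmina reflex of *sayega:
Ulmina: *sayega > sayeg > sayig > sazig > hazig  (by apocope, vowel merger, unconditioned shift, debuccalisation)
Ulmina 'hazig' matches the regular reflex exactly, so the pair is cognate.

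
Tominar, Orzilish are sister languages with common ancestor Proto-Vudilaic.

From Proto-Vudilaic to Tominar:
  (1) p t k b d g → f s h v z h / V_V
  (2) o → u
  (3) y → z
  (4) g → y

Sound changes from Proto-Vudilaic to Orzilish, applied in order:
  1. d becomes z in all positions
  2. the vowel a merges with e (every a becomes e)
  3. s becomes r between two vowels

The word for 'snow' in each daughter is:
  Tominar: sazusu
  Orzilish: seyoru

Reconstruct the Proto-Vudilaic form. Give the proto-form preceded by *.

Position 3: Tominar has z, Orzilish has y. Orzilish preserves y here (none of its changes turn any other segment into y), so the proto-segment is *y.
Position 5: Tominar has s, Orzilish has r. Taking the neighbouring segments as reconstructed: Tominar s could go back to *t or *s; Orzilish r could go back to *s or *r — the one source consistent with every daughter is *s.
Position 4: Tominar has u, Orzilish has o. Orzilish preserves o here (none of its changes turn any other segment into o), so the proto-segment is *o.
This points to *sayosu. Verify forward in each daughter:
Tominar: *sayosu > sayusu > sazusu  (by vowel merger, unconditioned shift)
Orzilish: *sayosu > seyosu > seyoru  (by vowel merger, rhotacism)
*sayosu is the unique common source.

*sayosu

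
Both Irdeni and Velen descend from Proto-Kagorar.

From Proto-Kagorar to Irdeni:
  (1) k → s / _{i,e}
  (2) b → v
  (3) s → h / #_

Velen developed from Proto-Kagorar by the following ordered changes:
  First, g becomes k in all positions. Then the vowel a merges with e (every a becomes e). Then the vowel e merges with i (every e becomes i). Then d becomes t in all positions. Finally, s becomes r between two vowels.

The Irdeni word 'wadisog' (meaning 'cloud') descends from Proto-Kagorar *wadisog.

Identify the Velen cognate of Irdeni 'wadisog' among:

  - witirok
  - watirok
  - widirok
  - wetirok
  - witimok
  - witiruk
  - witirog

Velen: *wadisog > wadisok > wedisok > widisok > witisok > witirok  (by unconditioned shift, vowel merger, vowel merger, unconditioned shift, rhotacism)
Among the options, 'witirok' alone shows every Velen change applied in order.

witirok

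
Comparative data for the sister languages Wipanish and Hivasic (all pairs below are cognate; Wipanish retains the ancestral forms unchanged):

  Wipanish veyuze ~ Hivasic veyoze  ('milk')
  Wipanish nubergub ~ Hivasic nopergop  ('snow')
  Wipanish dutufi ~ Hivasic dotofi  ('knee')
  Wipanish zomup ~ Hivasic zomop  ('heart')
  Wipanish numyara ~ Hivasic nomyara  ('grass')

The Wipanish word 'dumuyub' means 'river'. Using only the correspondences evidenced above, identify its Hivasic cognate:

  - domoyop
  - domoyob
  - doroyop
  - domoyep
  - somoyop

domoyop

numyara ~ nomyara — Wipanish u corresponds to Hivasic o after a consonant, before a nasal.
veyuze ~ veyoze, dutufi ~ dotofi — Wipanish u corresponds to Hivasic o after a consonant, before a consonant other than r, m, n, p, b, f, v.
nubergub ~ nopergop — Wipanish u corresponds to Hivasic o after a consonant, before a labial obstruent.
nubergub ~ nopergop — Wipanish b corresponds to Hivasic p word-finally.
Applying these to Wipanish 'dumuyub':
  dumuyub → domuyub   (u→o after a consonant, before a nasal)
  domuyub → domoyub   (u→o after a consonant, before a consonant other than r, m, n, p, b, f, v)
  domoyub → domoyob   (u→o after a consonant, before a labial obstruent)
  domoyob → domoyop   (b→p word-finally)
So the Hivasic cognate is 'domoyop'.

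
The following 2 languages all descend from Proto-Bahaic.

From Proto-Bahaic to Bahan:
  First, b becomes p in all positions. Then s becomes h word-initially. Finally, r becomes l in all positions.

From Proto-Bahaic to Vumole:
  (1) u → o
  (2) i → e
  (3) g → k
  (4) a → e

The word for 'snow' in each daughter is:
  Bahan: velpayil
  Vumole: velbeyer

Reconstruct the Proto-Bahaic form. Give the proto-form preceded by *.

Position 5: Bahan has a, Vumole has e. Bahan preserves a here (none of its changes turn any other segment into a), so the proto-segment is *a.
Position 8: Bahan has l, Vumole has r. Vumole preserves r here (none of its changes turn any other segment into r), so the proto-segment is *r.
Position 4: Bahan has p, Vumole has b. Vumole preserves b here (none of its changes turn any other segment into b), so the proto-segment is *b.
This points to *velbayir. Verify forward in each daughter:
Bahan: *velbayir > velpayir > velpayil  (by unconditioned shift, unconditioned shift)
Vumole: start from *velbayir.
  rule 1: no change — velbayir
  rule 2 (vowel merger): velbayir → velbayer
  rule 3: no change — velbayer
  rule 4 (vowel merger): velbayer → velbeyer
  ⇒ Vumole velbeyer
Only *velbayir yields all of Bahan velpayil, Vumole velbeyer.

*velbayir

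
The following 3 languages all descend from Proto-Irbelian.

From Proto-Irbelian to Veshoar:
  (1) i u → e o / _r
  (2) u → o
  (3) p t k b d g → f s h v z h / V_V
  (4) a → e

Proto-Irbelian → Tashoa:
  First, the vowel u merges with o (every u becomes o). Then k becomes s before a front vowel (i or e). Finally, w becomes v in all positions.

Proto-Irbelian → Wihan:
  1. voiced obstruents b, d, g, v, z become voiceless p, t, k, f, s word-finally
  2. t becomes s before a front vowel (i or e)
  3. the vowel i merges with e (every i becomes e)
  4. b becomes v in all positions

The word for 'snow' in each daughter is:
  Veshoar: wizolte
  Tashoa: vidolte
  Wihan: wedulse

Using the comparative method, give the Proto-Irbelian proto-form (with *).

Position 4: Veshoar has o, Tashoa has o, Wihan has u. Wihan preserves u here (none of its changes turn any other segment into u), so the proto-segment is *u.
Position 6: Veshoar has t, Tashoa has t, Wihan has s. Veshoar preserves t here (none of its changes turn any other segment into t), so the proto-segment is *t.
Verify the candidate proto-form against each daughter:
Veshoar: *widulte
  widulte (rule 1 does not apply)
  widulte → widolte   [vowel merger]
  widolte → wizolte   [intervocalic lenition]
  wizolte (rule 4 does not apply)
  giving Veshoar wizolte.
Tashoa: start from *widulte.
  rule 1 (vowel merger): widulte → widolte
  rule 2: no change — widolte
  rule 3 (unconditioned shift): widolte → vidolte
  ⇒ Tashoa vidolte
Wihan: start from *widulte.
  rule 1: no change — widulte
  rule 2 (palatalisation): widulte → widulse
  rule 3 (vowel merger): widulse → wedulse
  rule 4: no change — wedulse
  ⇒ Wihan wedulse
*widulte is the unique common source.

*widulte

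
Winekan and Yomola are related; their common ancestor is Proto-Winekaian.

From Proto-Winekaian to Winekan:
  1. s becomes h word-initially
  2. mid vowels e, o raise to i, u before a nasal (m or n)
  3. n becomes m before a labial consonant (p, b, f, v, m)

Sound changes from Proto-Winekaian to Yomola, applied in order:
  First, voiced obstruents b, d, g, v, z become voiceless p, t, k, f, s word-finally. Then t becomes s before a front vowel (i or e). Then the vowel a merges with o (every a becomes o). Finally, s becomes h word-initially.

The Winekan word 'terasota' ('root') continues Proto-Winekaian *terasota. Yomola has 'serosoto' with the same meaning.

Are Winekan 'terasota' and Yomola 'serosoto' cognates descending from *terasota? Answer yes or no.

Derive the expected Yomola reflex of *terasota:
Yomola: start from *terasota.
  rule 1: no change — terasota
  rule 2 (palatalisation): terasota → serasota
  rule 3 (vowel merger): serasota → serosoto
  rule 4 (debuccalisation): serosoto → herosoto
  ⇒ Yomola herosoto
The regular Yomola reflex would be 'herosoto', but the attested form is 'serosoto'. The correspondence is irregular, so they are not cognates (the Yomola form has a different source).

no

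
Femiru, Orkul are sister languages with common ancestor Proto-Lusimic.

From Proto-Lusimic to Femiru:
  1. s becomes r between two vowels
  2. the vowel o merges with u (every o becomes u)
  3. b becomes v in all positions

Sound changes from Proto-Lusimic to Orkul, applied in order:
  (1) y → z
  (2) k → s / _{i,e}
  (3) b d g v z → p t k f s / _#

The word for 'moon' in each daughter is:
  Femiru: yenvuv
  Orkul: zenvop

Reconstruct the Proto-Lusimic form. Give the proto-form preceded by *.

Position 5: Femiru has u, Orkul has o. Orkul preserves o here (none of its changes turn any other segment into o), so the proto-segment is *o.
Position 6: Femiru has v, Orkul has p. Taking the neighbouring segments as reconstructed: Femiru v could go back to *b or *v; Orkul p could go back to *p or *b — the one source consistent with every daughter is *b.
Position 1: Femiru has y, Orkul has z. Femiru preserves y here (none of its changes turn any other segment into y), so the proto-segment is *y.
Verify the candidate proto-form against each daughter:
Femiru: start from *yenvob.
  rule 1: no change — yenvob
  rule 2 (vowel merger): yenvob → yenvub
  rule 3 (unconditioned shift): yenvub → yenvuv
  ⇒ Femiru yenvuv
Orkul: *yenvob > zenvob > zenvop  (by unconditioned shift, final devoicing)
Only *yenvob yields all of Femiru yenvuv, Orkul zenvop.

*yenvob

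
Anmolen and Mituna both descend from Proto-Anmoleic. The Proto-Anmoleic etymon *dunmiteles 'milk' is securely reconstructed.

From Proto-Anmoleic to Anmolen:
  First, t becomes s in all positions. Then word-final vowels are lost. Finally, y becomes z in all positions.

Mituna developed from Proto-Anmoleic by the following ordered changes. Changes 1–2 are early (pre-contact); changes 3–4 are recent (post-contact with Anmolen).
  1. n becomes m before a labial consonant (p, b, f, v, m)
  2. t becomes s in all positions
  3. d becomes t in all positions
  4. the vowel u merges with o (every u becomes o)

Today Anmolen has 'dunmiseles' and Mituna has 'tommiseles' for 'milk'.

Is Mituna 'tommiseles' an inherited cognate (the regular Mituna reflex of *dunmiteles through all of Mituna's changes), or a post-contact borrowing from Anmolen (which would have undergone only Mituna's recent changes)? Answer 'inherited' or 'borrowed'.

If inherited, *dunmiteles would pass through all of Mituna's changes:
Mituna: *dunmiteles > dummiteles > dummiseles > tummiseles > tommiseles  (by nasal place assimilation, unconditioned shift, unconditioned shift, vowel merger)
If borrowed from Anmolen 'dunmiseles' after the early changes, it would undergo only the recent ones:
  rule 3 (unconditioned shift): dunmiseles → tunmiseles
  rule 4 (vowel merger): tunmiseles → tonmiseles
  ⇒ as a loan: tonmiseles
Mituna 'tommiseles' matches the inherited outcome exactly, so it is an inherited cognate, not a loan.

inherited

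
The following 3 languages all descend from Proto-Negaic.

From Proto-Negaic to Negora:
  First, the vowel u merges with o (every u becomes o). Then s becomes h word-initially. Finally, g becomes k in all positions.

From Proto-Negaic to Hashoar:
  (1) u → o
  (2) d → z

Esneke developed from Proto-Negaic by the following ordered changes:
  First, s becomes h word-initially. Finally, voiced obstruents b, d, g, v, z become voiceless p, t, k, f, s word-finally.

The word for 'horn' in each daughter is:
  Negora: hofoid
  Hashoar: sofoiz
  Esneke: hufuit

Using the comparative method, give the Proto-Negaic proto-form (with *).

*sufuid

Position 4: Negora has o, Hashoar has o, Esneke has u. Esneke preserves u here (none of its changes turn any other segment into u), so the proto-segment is *u.
Position 1: Negora has h, Hashoar has s, Esneke has h. Hashoar preserves s here (none of its changes turn any other segment into s), so the proto-segment is *s.
Position 6: Negora has d, Hashoar has z, Esneke has t. Negora preserves d here (none of its changes turn any other segment into d), so the proto-segment is *d.
Continuing position by position gives *sufuid; check it forward:
Negora: *sufuid > sofoid > hofoid  (by vowel merger, debuccalisation)
Hashoar: start from *sufuid.
  rule 1 (vowel merger): sufuid → sofoid
  rule 2 (unconditioned shift): sofoid → sofoiz
  ⇒ Hashoar sofoiz
Esneke: start from *sufuid.
  rule 1 (debuccalisation): sufuid → hufuid
  rule 2 (final devoicing): hufuid → hufuit
  ⇒ Esneke hufuit
No other proto-form is consistent with every reflex, so the reconstruction is *sufuid.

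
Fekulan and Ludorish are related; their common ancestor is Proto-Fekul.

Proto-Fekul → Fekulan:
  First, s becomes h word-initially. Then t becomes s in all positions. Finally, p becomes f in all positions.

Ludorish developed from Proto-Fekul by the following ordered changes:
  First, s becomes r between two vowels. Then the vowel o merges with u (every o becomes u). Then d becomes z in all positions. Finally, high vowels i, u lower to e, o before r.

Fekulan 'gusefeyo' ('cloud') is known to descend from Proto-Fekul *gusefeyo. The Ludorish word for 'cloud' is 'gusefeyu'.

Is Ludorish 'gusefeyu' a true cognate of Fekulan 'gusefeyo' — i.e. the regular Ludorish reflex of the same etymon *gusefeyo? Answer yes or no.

no

Derive the expected Ludorish reflex of *gusefeyo:
Ludorish: *gusefeyo
  gusefeyo → gurefeyo   [rhotacism]
  gurefeyo → gurefeyu   [vowel merger]
  gurefeyu (rule 3 does not apply)
  gurefeyu → gorefeyu   [pre-rhotic lowering]
  giving Ludorish gorefeyu.
The regular Ludorish reflex would be 'gorefeyu', but the attested form is 'gusefeyu'. The correspondence is irregular, so they are not cognates (the Ludorish form has a different source).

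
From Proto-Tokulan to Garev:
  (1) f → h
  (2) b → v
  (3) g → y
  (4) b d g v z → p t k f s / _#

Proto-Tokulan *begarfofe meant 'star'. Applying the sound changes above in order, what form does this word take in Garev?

veyarhohe

Garev: *begarfofe > begarhohe > vegarhohe > veyarhohe  (by unconditioned shift, unconditioned shift, unconditioned shift)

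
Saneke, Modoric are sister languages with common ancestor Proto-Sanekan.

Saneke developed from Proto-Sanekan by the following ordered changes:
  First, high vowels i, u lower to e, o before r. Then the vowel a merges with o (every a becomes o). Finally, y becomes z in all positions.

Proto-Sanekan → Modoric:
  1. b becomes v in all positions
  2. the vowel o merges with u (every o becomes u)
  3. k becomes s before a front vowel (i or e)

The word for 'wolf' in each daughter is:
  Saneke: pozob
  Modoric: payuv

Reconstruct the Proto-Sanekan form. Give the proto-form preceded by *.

Position 4: Saneke has o, Modoric has u. Taking the neighbouring segments as reconstructed: Saneke o could go back to *a or *o; Modoric u could go back to *o or *u — the one source consistent with every daughter is *o.
Position 5: Saneke has b, Modoric has v. Saneke preserves b here (none of its changes turn any other segment into b), so the proto-segment is *b.
Position 2: Saneke has o, Modoric has a. Modoric preserves a here (none of its changes turn any other segment into a), so the proto-segment is *a.
Continuing position by position gives *payob; check it forward:
Saneke: *payob > poyob > pozob  (by vowel merger, unconditioned shift)
Modoric: start from *payob.
  rule 1 (unconditioned shift): payob → payov
  rule 2 (vowel merger): payov → payuv
  rule 3: no change — payuv
  ⇒ Modoric payuv
No other proto-form is consistent with every reflex, so the reconstruction is *payob.

*payob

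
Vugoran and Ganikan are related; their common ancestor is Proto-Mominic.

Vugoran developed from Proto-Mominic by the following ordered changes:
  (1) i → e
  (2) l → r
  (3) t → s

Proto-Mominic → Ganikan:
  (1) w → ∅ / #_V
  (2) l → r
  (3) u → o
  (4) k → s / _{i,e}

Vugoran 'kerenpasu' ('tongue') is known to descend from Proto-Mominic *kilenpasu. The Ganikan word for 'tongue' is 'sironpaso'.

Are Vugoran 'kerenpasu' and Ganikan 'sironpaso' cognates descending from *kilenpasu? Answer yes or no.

no

Derive the expected Ganikan reflex of *kilenpasu:
Ganikan: *kilenpasu > kirenpasu > kirenpaso > sirenpaso  (by unconditioned shift, vowel merger, palatalisation)
The regular Ganikan reflex would be 'sirenpaso', but the attested form is 'sironpaso'. The correspondence is irregular, so they are not cognates (the Ganikan form has a different source).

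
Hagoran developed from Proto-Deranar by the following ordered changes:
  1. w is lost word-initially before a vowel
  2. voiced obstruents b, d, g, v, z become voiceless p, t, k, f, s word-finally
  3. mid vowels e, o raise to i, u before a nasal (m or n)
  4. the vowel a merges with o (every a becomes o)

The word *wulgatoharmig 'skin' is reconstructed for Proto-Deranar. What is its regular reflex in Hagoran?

ulgotohormik

Hagoran: *wulgatoharmig > ulgatoharmig > ulgatoharmik > ulgotohormik  (by glide loss, final devoicing, vowel merger)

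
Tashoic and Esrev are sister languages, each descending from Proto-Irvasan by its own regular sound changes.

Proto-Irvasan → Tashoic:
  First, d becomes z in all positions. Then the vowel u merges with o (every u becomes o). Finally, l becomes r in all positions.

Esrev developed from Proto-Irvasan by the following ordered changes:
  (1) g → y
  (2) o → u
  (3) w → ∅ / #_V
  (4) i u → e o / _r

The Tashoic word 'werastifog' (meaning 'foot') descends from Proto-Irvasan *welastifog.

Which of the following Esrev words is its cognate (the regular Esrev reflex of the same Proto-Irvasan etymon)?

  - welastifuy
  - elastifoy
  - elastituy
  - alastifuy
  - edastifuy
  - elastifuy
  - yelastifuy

Esrev: *welastifog > welastifoy > welastifuy > elastifuy  (by unconditioned shift, vowel merger, glide loss)
Among the options, 'elastifuy' alone shows every Esrev change applied in order.

elastifuy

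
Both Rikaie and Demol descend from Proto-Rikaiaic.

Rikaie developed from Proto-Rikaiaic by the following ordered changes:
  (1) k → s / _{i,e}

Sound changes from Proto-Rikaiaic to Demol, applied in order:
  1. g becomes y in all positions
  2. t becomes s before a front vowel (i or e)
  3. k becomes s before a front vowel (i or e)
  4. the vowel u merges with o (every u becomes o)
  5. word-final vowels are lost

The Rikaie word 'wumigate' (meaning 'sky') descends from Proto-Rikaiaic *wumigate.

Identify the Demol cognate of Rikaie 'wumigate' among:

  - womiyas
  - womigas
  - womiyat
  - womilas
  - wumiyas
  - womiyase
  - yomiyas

womiyas

Demol: *wumigate
  wumigate → wumiyate   [unconditioned shift]
  wumiyate → wumiyase   [palatalisation]
  wumiyase (rule 3 does not apply)
  wumiyase → womiyase   [vowel merger]
  womiyase → womiyas   [apocope]
  giving Demol womiyas.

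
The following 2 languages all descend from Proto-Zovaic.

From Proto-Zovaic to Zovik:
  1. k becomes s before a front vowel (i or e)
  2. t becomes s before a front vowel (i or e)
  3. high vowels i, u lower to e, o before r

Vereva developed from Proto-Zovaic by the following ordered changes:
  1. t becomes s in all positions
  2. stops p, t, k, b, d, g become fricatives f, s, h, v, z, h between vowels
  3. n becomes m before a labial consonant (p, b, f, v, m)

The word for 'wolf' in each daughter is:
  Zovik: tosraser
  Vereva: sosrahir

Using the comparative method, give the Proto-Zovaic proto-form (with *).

*tosrakir

Position 6: Zovik has s, Vereva has h. Taking the neighbouring segments as reconstructed: Zovik s could go back to *t or *k or *s; Vereva h could go back to *k or *g or *h — the one source consistent with every daughter is *k.
Position 7: Zovik has e, Vereva has i. Vereva preserves i here (none of its changes turn any other segment into i), so the proto-segment is *i.
Position 1: Zovik has t, Vereva has s. Zovik preserves t here (none of its changes turn any other segment into t), so the proto-segment is *t.
Verify the candidate proto-form against each daughter:
Zovik: *tosrakir > tosrasir > tosraser  (by palatalisation, pre-rhotic lowering)
Vereva: *tosrakir > sosrakir > sosrahir  (by unconditioned shift, intervocalic lenition)
*tosrakir is the unique common source.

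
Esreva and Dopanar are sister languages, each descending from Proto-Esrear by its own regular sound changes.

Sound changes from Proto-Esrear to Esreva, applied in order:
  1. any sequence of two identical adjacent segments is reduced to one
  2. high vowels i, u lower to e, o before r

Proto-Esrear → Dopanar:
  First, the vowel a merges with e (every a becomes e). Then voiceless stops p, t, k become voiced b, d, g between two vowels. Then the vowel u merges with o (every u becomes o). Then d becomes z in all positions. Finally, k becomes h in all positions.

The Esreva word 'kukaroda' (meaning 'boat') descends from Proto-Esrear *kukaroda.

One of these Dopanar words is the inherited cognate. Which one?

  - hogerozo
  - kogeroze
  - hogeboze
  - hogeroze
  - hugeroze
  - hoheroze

hogeroze

Dopanar: *kukaroda
  kukaroda → kukerode   [vowel merger]
  kukerode → kugerode   [intervocalic voicing]
  kugerode → kogerode   [vowel merger]
  kogerode → kogeroze   [unconditioned shift]
  kogeroze → hogeroze   [unconditioned shift]
  giving Dopanar hogeroze.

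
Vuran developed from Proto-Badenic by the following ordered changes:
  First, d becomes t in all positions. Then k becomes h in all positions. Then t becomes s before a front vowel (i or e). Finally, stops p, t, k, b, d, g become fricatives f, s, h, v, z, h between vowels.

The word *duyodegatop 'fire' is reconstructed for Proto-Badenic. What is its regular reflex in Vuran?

Vuran: start from *duyodegatop.
  rule 1 (unconditioned shift): duyodegatop → tuyotegatop
  rule 2: no change — tuyotegatop
  rule 3 (palatalisation): tuyotegatop → tuyosegatop
  rule 4 (intervocalic lenition): tuyosegatop → tuyosehasop
  ⇒ Vuran tuyosehasop

tuyosehasop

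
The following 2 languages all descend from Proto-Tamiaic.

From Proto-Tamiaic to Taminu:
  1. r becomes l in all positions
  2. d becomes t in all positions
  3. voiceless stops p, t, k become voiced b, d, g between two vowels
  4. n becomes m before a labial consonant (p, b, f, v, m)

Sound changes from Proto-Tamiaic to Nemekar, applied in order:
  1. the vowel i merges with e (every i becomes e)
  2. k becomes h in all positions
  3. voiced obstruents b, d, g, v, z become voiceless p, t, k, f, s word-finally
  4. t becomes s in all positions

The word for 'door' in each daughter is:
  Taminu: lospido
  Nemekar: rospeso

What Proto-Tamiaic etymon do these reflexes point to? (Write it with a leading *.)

Position 6: Taminu has d, Nemekar has s. Taking the neighbouring segments as reconstructed: Taminu d could go back to *t or *d; Nemekar s could go back to *t or *s — the one source consistent with every daughter is *t.
Position 5: Taminu has i, Nemekar has e. Taminu preserves i here (none of its changes turn any other segment into i), so the proto-segment is *i.
Position 1: Taminu has l, Nemekar has r. Nemekar preserves r here (none of its changes turn any other segment into r), so the proto-segment is *r.
The remaining positions agree across the daughters. Check the candidate against every language:
Taminu: *rospito
  rospito → lospito   [unconditioned shift]
  lospito (rule 2 does not apply)
  lospito → lospido   [intervocalic voicing]
  lospido (rule 4 does not apply)
  giving Taminu lospido.
Nemekar: start from *rospito.
  rule 1 (vowel merger): rospito → rospeto
  rule 2: no change — rospeto
  rule 3: no change — rospeto
  rule 4 (unconditioned shift): rospeto → rospeso
  ⇒ Nemekar rospeso
No other proto-form is consistent with every reflex, so the reconstruction is *rospito.

*rospito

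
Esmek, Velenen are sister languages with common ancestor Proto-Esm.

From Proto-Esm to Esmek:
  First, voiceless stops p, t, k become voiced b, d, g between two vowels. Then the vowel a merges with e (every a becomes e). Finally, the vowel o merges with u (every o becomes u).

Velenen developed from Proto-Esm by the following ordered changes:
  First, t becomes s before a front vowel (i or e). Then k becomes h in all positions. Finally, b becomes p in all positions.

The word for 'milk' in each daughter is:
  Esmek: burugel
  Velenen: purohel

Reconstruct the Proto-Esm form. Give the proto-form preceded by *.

*burokel

Position 5: Esmek has g, Velenen has h. Taking the neighbouring segments as reconstructed: Esmek g could go back to *k or *g; Velenen h could go back to *k or *h — the one source consistent with every daughter is *k.
Position 4: Esmek has u, Velenen has o. Velenen preserves o here (none of its changes turn any other segment into o), so the proto-segment is *o.
Continuing position by position gives *burokel; check it forward:
Esmek: start from *burokel.
  rule 1 (intervocalic voicing): burokel → burogel
  rule 2: no change — burogel
  rule 3 (vowel merger): burogel → burugel
  ⇒ Esmek burugel
Velenen: *burokel
  burokel (rule 1 does not apply)
  burokel → burohel   [unconditioned shift]
  burohel → purohel   [unconditioned shift]
  giving Velenen purohel.
Only *burokel yields all of Esmek burugel, Velenen purohel.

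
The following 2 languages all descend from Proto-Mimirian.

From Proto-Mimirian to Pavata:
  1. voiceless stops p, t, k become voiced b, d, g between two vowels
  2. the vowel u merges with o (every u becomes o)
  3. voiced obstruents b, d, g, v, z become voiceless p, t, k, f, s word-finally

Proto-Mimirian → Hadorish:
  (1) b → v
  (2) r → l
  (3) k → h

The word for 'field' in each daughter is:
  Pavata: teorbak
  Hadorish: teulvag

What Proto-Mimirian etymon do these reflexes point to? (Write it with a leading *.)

*teurbag

Position 3: Pavata has o, Hadorish has u. Hadorish preserves u here (none of its changes turn any other segment into u), so the proto-segment is *u.
Position 5: Pavata has b, Hadorish has v. Taking the neighbouring segments as reconstructed: Pavata b can only go back to *b; Hadorish v could go back to *b or *v — the one source consistent with every daughter is *b.
Position 7: Pavata has k, Hadorish has g. Hadorish preserves g here (none of its changes turn any other segment into g), so the proto-segment is *g.
This points to *teurbag. Verify forward in each daughter:
Pavata: *teurbag
  teurbag (rule 1 does not apply)
  teurbag → teorbag   [vowel merger]
  teorbag → teorbak   [final devoicing]
  giving Pavata teorbak.
Hadorish: *teurbag
  teurbag → teurvag   [unconditioned shift]
  teurvag → teulvag   [unconditioned shift]
  teulvag (rule 3 does not apply)
  giving Hadorish teulvag.
*teurbag is the unique common source.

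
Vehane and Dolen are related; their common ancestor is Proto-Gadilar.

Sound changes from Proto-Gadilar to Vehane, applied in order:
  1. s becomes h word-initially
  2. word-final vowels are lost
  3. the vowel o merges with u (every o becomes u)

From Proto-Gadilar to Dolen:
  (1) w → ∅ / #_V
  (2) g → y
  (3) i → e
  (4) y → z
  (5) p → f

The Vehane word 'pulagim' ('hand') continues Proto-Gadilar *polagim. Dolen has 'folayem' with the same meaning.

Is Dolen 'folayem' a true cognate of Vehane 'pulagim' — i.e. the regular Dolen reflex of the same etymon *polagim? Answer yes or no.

no

Derive the expected Dolen reflex of *polagim:
Dolen: *polagim > polayim > polayem > polazem > folazem  (by unconditioned shift, vowel merger, unconditioned shift, unconditioned shift)
The regular Dolen reflex would be 'folazem', but the attested form is 'folayem'. The correspondence is irregular, so they are not cognates (the Dolen form has a different source).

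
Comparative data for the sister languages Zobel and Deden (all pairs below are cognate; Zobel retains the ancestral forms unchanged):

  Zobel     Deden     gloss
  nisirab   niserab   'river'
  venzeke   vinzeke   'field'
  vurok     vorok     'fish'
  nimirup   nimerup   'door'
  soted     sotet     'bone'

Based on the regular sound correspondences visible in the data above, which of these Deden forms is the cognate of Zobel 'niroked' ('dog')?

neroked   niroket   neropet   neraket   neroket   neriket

nisirab ~ niserab, nimirup ~ nimerup — Zobel i corresponds to Deden e after a consonant, before r.
soted ~ sotet — Zobel d corresponds to Deden t word-finally.
Applying these to Zobel 'niroked':
  niroked → neroked   (i→e after a consonant, before r)
  neroked → neroket   (d→t word-finally)
So the Deden cognate is 'neroket'.

neroket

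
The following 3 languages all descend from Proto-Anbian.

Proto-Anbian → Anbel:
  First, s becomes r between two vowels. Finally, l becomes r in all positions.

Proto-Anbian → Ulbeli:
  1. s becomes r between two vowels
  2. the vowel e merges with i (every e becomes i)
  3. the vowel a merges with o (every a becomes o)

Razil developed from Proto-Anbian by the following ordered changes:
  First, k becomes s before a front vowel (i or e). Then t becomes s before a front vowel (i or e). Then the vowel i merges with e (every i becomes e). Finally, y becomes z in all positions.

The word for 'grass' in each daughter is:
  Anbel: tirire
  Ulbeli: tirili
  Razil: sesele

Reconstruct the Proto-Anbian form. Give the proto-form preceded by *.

Position 2: Anbel has i, Ulbeli has i, Razil has e. Anbel preserves i here (none of its changes turn any other segment into i), so the proto-segment is *i.
Position 4: Anbel has i, Ulbeli has i, Razil has e. Anbel preserves i here (none of its changes turn any other segment into i), so the proto-segment is *i.
Position 1: Anbel has t, Ulbeli has t, Razil has s. Anbel preserves t here (none of its changes turn any other segment into t), so the proto-segment is *t.
Continuing position by position gives *tisile; check it forward:
Anbel: *tisile
  tisile → tirile   [rhotacism]
  tirile → tirire   [unconditioned shift]
  giving Anbel tirire.
Ulbeli: start from *tisile.
  rule 1 (rhotacism): tisile → tirile
  rule 2 (vowel merger): tirile → tirili
  rule 3: no change — tirili
  ⇒ Ulbeli tirili
Razil: *tisile
  tisile (rule 1 does not apply)
  tisile → sisile   [palatalisation]
  sisile → sesele   [vowel merger]
  sesele (rule 4 does not apply)
  giving Razil sesele.
Only *tisile yields all of Anbel tirire, Ulbeli tirili, Razil sesele.

*tisile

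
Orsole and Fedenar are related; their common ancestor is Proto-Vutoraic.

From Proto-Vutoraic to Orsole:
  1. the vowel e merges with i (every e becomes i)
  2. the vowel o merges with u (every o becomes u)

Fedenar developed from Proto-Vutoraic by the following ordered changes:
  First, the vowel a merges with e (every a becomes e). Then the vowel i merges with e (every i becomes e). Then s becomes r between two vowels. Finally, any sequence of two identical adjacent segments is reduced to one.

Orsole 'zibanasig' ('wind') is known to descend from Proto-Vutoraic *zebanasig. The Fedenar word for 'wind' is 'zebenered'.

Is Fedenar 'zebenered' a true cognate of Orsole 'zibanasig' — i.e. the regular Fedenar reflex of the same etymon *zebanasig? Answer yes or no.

no

Derive the expected Fedenar reflex of *zebanasig:
Fedenar: *zebanasig > zebenesig > zebeneseg > zebenereg  (by vowel merger, vowel merger, rhotacism)
The regular Fedenar reflex would be 'zebenereg', but the attested form is 'zebenered'. The correspondence is irregular, so they are not cognates (the Fedenar form has a different source).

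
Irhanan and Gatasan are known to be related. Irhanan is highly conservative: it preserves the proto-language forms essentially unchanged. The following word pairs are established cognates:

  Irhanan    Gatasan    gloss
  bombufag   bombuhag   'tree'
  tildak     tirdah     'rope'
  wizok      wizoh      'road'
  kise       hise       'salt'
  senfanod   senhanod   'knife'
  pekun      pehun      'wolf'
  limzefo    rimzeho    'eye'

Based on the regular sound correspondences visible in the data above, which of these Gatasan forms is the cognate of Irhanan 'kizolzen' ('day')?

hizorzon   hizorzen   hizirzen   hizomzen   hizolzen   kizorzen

kise ~ hise — Irhanan k corresponds to Gatasan h word-initially before a front vowel.
tildak ~ tirdah — Irhanan l corresponds to Gatasan r after a vowel, before a consonant other than r, m, n, p, b, f, v.
Applying these to Irhanan 'kizolzen':
  kizolzen → hizolzen   (k→h word-initially before a front vowel)
  hizolzen → hizorzen   (l→r after a vowel, before a consonant other than r, m, n, p, b, f, v)
So the Gatasan cognate is 'hizorzen'.

hizorzen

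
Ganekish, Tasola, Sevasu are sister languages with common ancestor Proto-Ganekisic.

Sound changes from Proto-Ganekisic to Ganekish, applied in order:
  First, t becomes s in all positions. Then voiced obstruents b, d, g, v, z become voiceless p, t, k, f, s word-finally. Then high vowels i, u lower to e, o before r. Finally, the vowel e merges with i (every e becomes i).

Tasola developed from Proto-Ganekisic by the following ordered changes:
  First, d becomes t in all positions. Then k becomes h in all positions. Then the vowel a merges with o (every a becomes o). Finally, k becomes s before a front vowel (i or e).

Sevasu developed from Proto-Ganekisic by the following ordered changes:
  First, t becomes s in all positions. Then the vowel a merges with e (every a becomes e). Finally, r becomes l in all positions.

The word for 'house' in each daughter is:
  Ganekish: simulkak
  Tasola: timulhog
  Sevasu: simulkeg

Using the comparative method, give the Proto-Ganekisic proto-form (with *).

*timulkag

Position 6: Ganekish has k, Tasola has h, Sevasu has k. Sevasu preserves k here (none of its changes turn any other segment into k), so the proto-segment is *k.
Position 8: Ganekish has k, Tasola has g, Sevasu has g. Tasola preserves g here (none of its changes turn any other segment into g), so the proto-segment is *g.
Position 7: Ganekish has a, Tasola has o, Sevasu has e. Ganekish preserves a here (none of its changes turn any other segment into a), so the proto-segment is *a.
This points to *timulkag. Verify forward in each daughter:
Ganekish: *timulkag > simulkag > simulkak  (by unconditioned shift, final devoicing)
Tasola: *timulkag
  timulkag (rule 1 does not apply)
  timulkag → timulhag   [unconditioned shift]
  timulhag → timulhog   [vowel merger]
  timulhog (rule 4 does not apply)
  giving Tasola timulhog.
Sevasu: *timulkag > simulkag > simulkeg  (by unconditioned shift, vowel merger)
*timulkag is the unique common source.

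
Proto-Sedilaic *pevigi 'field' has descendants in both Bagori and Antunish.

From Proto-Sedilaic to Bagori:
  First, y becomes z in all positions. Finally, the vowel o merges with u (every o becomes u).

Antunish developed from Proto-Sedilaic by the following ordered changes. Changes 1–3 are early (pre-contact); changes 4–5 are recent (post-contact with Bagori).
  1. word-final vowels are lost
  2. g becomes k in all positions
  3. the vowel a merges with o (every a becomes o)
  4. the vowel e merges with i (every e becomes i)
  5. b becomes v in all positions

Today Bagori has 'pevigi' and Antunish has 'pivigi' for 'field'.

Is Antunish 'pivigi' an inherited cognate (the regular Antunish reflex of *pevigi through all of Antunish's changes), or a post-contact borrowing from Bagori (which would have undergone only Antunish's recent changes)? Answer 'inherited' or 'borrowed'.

If inherited, *pevigi would pass through all of Antunish's changes:
Antunish: start from *pevigi.
  rule 1 (apocope): pevigi → pevig
  rule 2 (unconditioned shift): pevig → pevik
  rule 3: no change — pevik
  rule 4 (vowel merger): pevik → pivik
  rule 5: no change — pivik
  ⇒ Antunish pivik
If borrowed from Bagori 'pevigi' after the early changes, it would undergo only the recent ones:
  rule 4 (vowel merger): pevigi → pivigi
  rule 5 (unconditioned shift): no change (pivigi)
  ⇒ as a loan: pivigi
Antunish 'pivigi' matches the loan outcome 'pivigi', not the inherited 'pivik' — it skipped the early Antunish changes, so it was borrowed from Bagori.

borrowed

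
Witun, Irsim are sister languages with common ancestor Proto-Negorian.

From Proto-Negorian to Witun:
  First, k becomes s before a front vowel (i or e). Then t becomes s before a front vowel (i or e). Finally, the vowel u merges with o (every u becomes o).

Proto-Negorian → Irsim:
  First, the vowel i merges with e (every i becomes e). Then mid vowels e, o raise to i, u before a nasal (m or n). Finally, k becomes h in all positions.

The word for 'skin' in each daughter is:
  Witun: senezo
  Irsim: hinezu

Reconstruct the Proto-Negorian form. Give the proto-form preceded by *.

Position 2: Witun has e, Irsim has i. Witun preserves e here (none of its changes turn any other segment into e), so the proto-segment is *e.
Position 1: Witun has s, Irsim has h. Taking the neighbouring segments as reconstructed: Witun s could go back to *t or *k or *s; Irsim h could go back to *k or *h — the one source consistent with every daughter is *k.
Position 6: Witun has o, Irsim has u. Taking the neighbouring segments as reconstructed: Witun o could go back to *o or *u; Irsim u can only go back to *u — the one source consistent with every daughter is *u.
This points to *kenezu. Verify forward in each daughter:
Witun: start from *kenezu.
  rule 1 (palatalisation): kenezu → senezu
  rule 2: no change — senezu
  rule 3 (vowel merger): senezu → senezo
  ⇒ Witun senezo
Irsim: start from *kenezu.
  rule 1: no change — kenezu
  rule 2 (pre-nasal raising): kenezu → kinezu
  rule 3 (unconditioned shift): kinezu → hinezu
  ⇒ Irsim hinezu
No other proto-form is consistent with every reflex, so the reconstruction is *kenezu.

*kenezu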